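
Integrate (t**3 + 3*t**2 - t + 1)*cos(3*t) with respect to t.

t**3*sin(3*t)/3 + t**2*sin(3*t) + t**2*cos(3*t)/3 - 5*t*sin(3*t)/9 + 2*t*cos(3*t)/3 + sin(3*t)/9 - 5*cos(3*t)/27 + C

Use integration by parts with u = t**3 + 3*t**2 - t + 1, dv = cos(3*t) dt, so v = sin(3*t)/3.
Apply parts 3 times (tabular method): alternate signs, differentiate u down to 0, integrate dv up.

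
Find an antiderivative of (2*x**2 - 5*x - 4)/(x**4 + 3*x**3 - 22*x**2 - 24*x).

Factor the denominator: x*(x - 4)*(x + 1)*(x + 6).
Partial-fraction decomposition: -49/(150*(x + 6)) + 3/(25*(x + 1)) + 1/(25*(x - 4)) + 1/(6*x).
Integrate each term: A/(x−a) contributes A·log|x−a|.

log(x)/6 + log(x - 4)/25 + 3*log(x + 1)/25 - 49*log(x + 6)/150 + C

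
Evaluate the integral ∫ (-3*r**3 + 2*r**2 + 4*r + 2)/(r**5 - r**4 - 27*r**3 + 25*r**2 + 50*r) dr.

log(r)/25 - 101*log(r - 5)/300 + log(r - 2)/21 - log(r + 1)/24 + 407*log(r + 5)/1400 + C

Factor the denominator: r*(r - 5)*(r - 2)*(r + 1)*(r + 5).
Partial-fraction decomposition: 407/(1400*(r + 5)) - 1/(24*(r + 1)) + 1/(21*(r - 2)) - 101/(300*(r - 5)) + 1/(25*r).
Integrate each term: A/(r−a) contributes A·log|r−a|.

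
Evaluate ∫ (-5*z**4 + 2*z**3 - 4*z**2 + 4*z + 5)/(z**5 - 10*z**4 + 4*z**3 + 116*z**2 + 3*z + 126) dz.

Factor the denominator: (z - 7)*(z - 6)*(z + 3)*(z**2 + 1).
Partial-fraction decomposition: (66*z + 137)/(4625*(z**2 + 1)) - 251/(450*(z + 3)) + 6163/(333*(z - 6)) - 5741/(250*(z - 7)).
Integrate each term; A/(z−a) gives A·log|z−a|; the (Bz+D)/(z²+p²) term gives a log and an atan.

-5741*log(z - 7)/250 + 6163*log(z - 6)/333 - 251*log(z + 3)/450 + 33*log(z**2 + 1)/4625 + 137*atan(z)/4625 + C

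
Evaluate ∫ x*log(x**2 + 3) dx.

x**2*log(x**2 + 3)/2 - x**2/2 + 3*log(x**2 + 3)/2 + C

Let u = x**2 + 3, so du = (2*x) dx.
The integral becomes (1/2)·∫ log(u) du; integrate by parts with u′=log(u), dv′=du.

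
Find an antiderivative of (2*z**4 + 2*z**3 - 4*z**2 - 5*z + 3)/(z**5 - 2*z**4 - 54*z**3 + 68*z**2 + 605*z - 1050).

263*log(z - 7)/144 - 21*log(z - 3)/32 + 5*log(z - 2)/49 + 10271*log(z + 5)/14112 + 29/(21*z + 105) + C

Factor the denominator: (z - 7)*(z - 3)*(z - 2)*(z + 5)**2.
Partial-fraction decomposition: 10271/(14112*(z + 5)) - 29/(21*(z + 5)**2) + 5/(49*(z - 2)) - 21/(32*(z - 3)) + 263/(144*(z - 7)).
Integrate each term; A/(z−a) gives A·log|z−a|; A/(z−a)² gives −A/(z−a).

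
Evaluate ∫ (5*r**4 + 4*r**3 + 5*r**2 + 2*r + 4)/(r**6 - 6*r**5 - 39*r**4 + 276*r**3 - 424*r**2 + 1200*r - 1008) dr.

Factor the denominator: (r - 6)**2*(r - 1)*(r + 7)*(r**2 + 4).
Partial-fraction decomposition: -(124*r + 139)/(2650*(r**2 + 4)) - 209/(1378*(r + 7)) + 1/(50*(r - 1)) + 58/(325*(r - 6)) + 29/(10*(r - 6)**2).
Integrate each term; A/(r−a) gives A·log|r−a|; the (Br+D)/(r²+p²) term gives a log and an atan.

58*log(r - 6)/325 + log(r - 1)/50 - 209*log(r + 7)/1378 - 31*log(r**2 + 4)/1325 - 139*atan(r/2)/5300 - 29/(10*r - 60) + C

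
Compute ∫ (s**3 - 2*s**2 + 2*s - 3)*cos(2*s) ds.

s**3*sin(2*s)/2 - s**2*sin(2*s) + 3*s**2*cos(2*s)/4 + s*sin(2*s)/4 - s*cos(2*s) - sin(2*s) + cos(2*s)/8 + C

Use integration by parts with u = s**3 - 2*s**2 + 2*s - 3, dv = cos(2*s) ds, so v = sin(2*s)/2.
Apply parts 3 times (tabular method): alternate signs, differentiate u down to 0, integrate dv up.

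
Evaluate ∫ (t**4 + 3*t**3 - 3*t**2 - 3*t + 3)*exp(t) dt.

Use integration by parts with u = t**4 + 3*t**3 - 3*t**2 - 3*t + 3, dv = exp(t) dt, so v = exp(t).
Apply parts 4 times (tabular method): alternate signs, differentiate u down to 0, integrate dv up.

(t**4 - t**3 - 3*t + 6)*exp(t) + C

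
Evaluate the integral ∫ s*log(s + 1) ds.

Use integration by parts with u = log(s + 1), dv = s ds.
Then du = 1/(s + 1) ds and v = s**2/2.

s**2*log(s + 1)/2 - s**2/4 + s/2 - log(s + 1)/2 + C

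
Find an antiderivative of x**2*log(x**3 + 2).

x**3*log(x**3 + 2)/3 - x**3/3 + 2*log(x**3 + 2)/3 + C

Let u = x**3 + 2, so du = (3*x**2) dx.
The integral becomes (1/3)·∫ log(u) du; integrate by parts with u′=log(u), dv′=du.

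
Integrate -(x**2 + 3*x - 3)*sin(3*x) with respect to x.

Use integration by parts with u = x**2 + 3*x - 3, dv = -sin(3*x) dx, so v = cos(3*x)/3.
Apply parts 2 times (tabular method): alternate signs, differentiate u down to 0, integrate dv up.

x**2*cos(3*x)/3 - 2*x*sin(3*x)/9 + x*cos(3*x) - sin(3*x)/3 - 29*cos(3*x)/27 + C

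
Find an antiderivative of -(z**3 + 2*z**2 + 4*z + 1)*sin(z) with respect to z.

z**3*cos(z) - 3*z**2*sin(z) + 2*z**2*cos(z) - 4*z*sin(z) - 2*z*cos(z) + 2*sin(z) - 3*cos(z) + C

Use integration by parts with u = z**3 + 2*z**2 + 4*z + 1, dv = -sin(z) dz, so v = cos(z).
Apply parts 3 times (tabular method): alternate signs, differentiate u down to 0, integrate dv up.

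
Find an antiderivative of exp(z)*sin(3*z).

Let I denote the integral. Integrate by parts with u = sin(3*z), dv = exp(z) dz, so v = exp(z): I = exp(z)*sin(3*z) − 3·∫ exp(z)*cos(3*z) dz.
Apply parts again with u = cos(3*z), dv = exp(z) dz: ∫ exp(z)*cos(3*z) dz = exp(z)*cos(3*z) + 3·I. Substituting back brings back I: I = exp(z)*sin(3*z) - 3*exp(z)*cos(3*z) − 9·I.
Solving for I: (1 + 9)·I equals the remaining terms, so I = (1/10)·(exp(z)*sin(3*z) - 3*exp(z)*cos(3*z)).

exp(z)*sin(3*z)/10 - 3*exp(z)*cos(3*z)/10 + C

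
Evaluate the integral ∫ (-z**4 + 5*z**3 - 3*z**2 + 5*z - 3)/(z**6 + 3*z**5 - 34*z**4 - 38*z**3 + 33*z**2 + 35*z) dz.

-3*log(z)/35 - 53*log(z - 5)/8640 - 3*log(z - 1)/128 - log(z + 1)/16 + 4301*log(z + 7)/24192 - 17/(72*z + 72) + C

Factor the denominator: z*(z - 5)*(z - 1)*(z + 1)**2*(z + 7).
Partial-fraction decomposition: 4301/(24192*(z + 7)) - 1/(16*(z + 1)) + 17/(72*(z + 1)**2) - 3/(128*(z - 1)) - 53/(8640*(z - 5)) - 3/(35*z).
Integrate each term; A/(z−a) gives A·log|z−a|; A/(z−a)² gives −A/(z−a).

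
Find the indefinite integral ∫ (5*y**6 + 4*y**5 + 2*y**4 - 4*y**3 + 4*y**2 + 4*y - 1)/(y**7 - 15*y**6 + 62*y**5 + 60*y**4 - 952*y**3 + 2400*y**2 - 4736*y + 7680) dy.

266279*log(y - 6)/1600 - 10166*log(y - 5)/29 + 2419369*log(y - 4)/12800 + 1911*log(y + 4)/12800 - 1631*log(y**2 + 4)/92800 - 2091*atan(y/2)/46400 - 24911/(320*y - 1280) + C

Factor the denominator: (y - 6)*(y - 5)*(y - 4)**2*(y + 4)*(y**2 + 4).
Partial-fraction decomposition: -(1631*y + 4182)/(46400*(y**2 + 4)) + 1911/(12800*(y + 4)) + 2419369/(12800*(y - 4)) + 24911/(320*(y - 4)**2) - 10166/(29*(y - 5)) + 266279/(1600*(y - 6)).
Integrate each term; A/(y−a) gives A·log|y−a|; the (By+D)/(y²+p²) term gives a log and an atan.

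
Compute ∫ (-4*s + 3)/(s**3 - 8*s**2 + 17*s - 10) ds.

-17*log(s - 5)/12 + 5*log(s - 2)/3 - log(s - 1)/4 + C

Factor the denominator: (s - 5)*(s - 2)*(s - 1).
Partial-fraction decomposition: -1/(4*(s - 1)) + 5/(3*(s - 2)) - 17/(12*(s - 5)).
Integrate each term: A/(s−a) contributes A·log|s−a|.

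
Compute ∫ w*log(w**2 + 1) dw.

Let u = w**2 + 1, so du = (2*w) dw.
The integral becomes (1/2)·∫ log(u) du; integrate by parts with u′=log(u), dv′=du.

w**2*log(w**2 + 1)/2 - w**2/2 + log(w**2 + 1)/2 + C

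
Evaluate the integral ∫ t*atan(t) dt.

Use integration by parts with u = arctan(t), dv = t dt.
Then du = 1/(t**2 + 1) dt.

t**2*atan(t)/2 - t/2 + atan(t)/2 + C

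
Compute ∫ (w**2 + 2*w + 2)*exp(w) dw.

Use integration by parts with u = w**2 + 2*w + 2, dv = exp(w) dw, so v = exp(w).
Apply parts 2 times (tabular method): alternate signs, differentiate u down to 0, integrate dv up.

(w**2 + 2)*exp(w) + C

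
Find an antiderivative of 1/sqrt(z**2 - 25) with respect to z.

log(z + sqrt(z**2 - 25)) + C

Substitute z = 5·sec(θ), so dz = 5·sec(θ)*tan(θ) dθ and the radical becomes sqrt(z**2 - 25) = 5·tan(θ) by the Pythagorean identity.
Integrate the resulting trig expression in θ, then back-substitute sec(θ) = z/5, tan(θ) = sqrt(z**2 - 25)/5 (absorbing any constant into C).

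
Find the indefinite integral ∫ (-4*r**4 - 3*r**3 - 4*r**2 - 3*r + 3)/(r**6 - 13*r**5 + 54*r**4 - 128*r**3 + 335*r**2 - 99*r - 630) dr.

-10847*log(r - 7)/4640 + 2987*log(r - 5)/1224 - 107*log(r - 2)/585 - log(r + 1)/1440 + 10377*log(r**2 + 9)/256360 + 22531*atan(r/3)/128180 + C

Factor the denominator: (r - 7)*(r - 5)*(r - 2)*(r + 1)*(r**2 + 9).
Partial-fraction decomposition: 3*(3459*r + 22531)/(128180*(r**2 + 9)) - 1/(1440*(r + 1)) - 107/(585*(r - 2)) + 2987/(1224*(r - 5)) - 10847/(4640*(r - 7)).
Integrate each term; A/(r−a) gives A·log|r−a|; the (Br+D)/(r²+p²) term gives a log and an atan.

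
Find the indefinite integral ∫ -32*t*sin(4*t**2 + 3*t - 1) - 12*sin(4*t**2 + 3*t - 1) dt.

4*cos(4*t**2 + 3*t - 1) + C

Let u = 4*t**2 + 3*t - 1, so du = (8*t + 3) dt.
Rewriting, the integral becomes -4·∫ sin(u) du = -4·-cos(u).
Substituting back, u = 4*t**2 + 3*t - 1.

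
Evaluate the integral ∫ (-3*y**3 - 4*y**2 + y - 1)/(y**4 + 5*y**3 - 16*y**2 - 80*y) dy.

Factor the denominator: y*(y - 4)*(y + 4)*(y + 5).
Partial-fraction decomposition: -269/(45*(y + 5)) + 123/(32*(y + 4)) - 253/(288*(y - 4)) + 1/(80*y).
Integrate each term: A/(y−a) contributes A·log|y−a|.

log(y)/80 - 253*log(y - 4)/288 + 123*log(y + 4)/32 - 269*log(y + 5)/45 + C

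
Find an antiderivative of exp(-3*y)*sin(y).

Let I denote the integral. Integrate by parts with u = sin(y), dv = exp(-3*y) dy, so v = -exp(-3*y)/3: I = -exp(-3*y)*sin(y)/3 + (1/3)·∫ exp(-3*y)*cos(y) dy.
Apply parts again with u = cos(y), dv = exp(-3*y) dy: ∫ exp(-3*y)*cos(y) dy = -exp(-3*y)*cos(y)/3 − (1/3)·I. Substituting back brings back I: I = -exp(-3*y)*sin(y)/3 - exp(-3*y)*cos(y)/9 − (1/9)·I.
Solving for I: (1 + 1/9)·I equals the remaining terms, so I = (9/10)·(-exp(-3*y)*sin(y)/3 - exp(-3*y)*cos(y)/9).

-3*exp(-3*y)*sin(y)/10 - exp(-3*y)*cos(y)/10 + C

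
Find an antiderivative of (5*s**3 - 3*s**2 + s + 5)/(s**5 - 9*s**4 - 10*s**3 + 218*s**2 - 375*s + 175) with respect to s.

Factor the denominator: (s - 7)*(s - 5)*(s - 1)**2*(s + 5).
Partial-fraction decomposition: -35/(216*(s + 5)) + 1/(12*(s - 1)) + 1/(18*(s - 1)**2) - 7/(4*(s - 5)) + 395/(216*(s - 7)).
Integrate each term; A/(s−a) gives A·log|s−a|; A/(s−a)² gives −A/(s−a).

395*log(s - 7)/216 - 7*log(s - 5)/4 + log(s - 1)/12 - 35*log(s + 5)/216 - 1/(18*s - 18) + C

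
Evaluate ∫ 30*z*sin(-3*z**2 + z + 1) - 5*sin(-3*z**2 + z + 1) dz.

Let u = 3*z**2 - z - 1, so du = (6*z - 1) dz.
Rewriting, the integral becomes -5·∫ sin(u) du = -5·-cos(u).
Substituting back, u = 3*z**2 - z - 1.

5*cos(-3*z**2 + z + 1) + C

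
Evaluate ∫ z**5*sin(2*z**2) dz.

Let u = z², du = 2z dz; rewrite as (1/2)∫ u^2·sin(2u) du.
Now integrate by parts 2 times.

-z**4*cos(2*z**2)/4 + z**2*sin(2*z**2)/4 + cos(2*z**2)/8 + C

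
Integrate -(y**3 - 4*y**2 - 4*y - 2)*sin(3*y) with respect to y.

Use integration by parts with u = y**3 - 4*y**2 - 4*y - 2, dv = -sin(3*y) dy, so v = cos(3*y)/3.
Apply parts 3 times (tabular method): alternate signs, differentiate u down to 0, integrate dv up.

y**3*cos(3*y)/3 - y**2*sin(3*y)/3 - 4*y**2*cos(3*y)/3 + 8*y*sin(3*y)/9 - 14*y*cos(3*y)/9 + 14*sin(3*y)/27 - 10*cos(3*y)/27 + C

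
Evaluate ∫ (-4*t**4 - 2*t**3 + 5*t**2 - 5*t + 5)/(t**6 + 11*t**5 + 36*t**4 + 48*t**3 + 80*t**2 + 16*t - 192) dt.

Factor the denominator: (t - 1)*(t + 2)*(t + 4)*(t + 6)*(t**2 + 4).
Partial-fraction decomposition: -(91*t - 304)/(800*(t**2 + 4)) + 4537/(2240*(t + 6)) - 791/(400*(t + 4)) + 13/(192*(t + 2)) - 1/(525*(t - 1)).
Integrate each term; A/(t−a) gives A·log|t−a|; the (Bt+D)/(t²+p²) term gives a log and an atan.

-log(t - 1)/525 + 13*log(t + 2)/192 - 791*log(t + 4)/400 + 4537*log(t + 6)/2240 - 91*log(t**2 + 4)/1600 + 19*atan(t/2)/100 + C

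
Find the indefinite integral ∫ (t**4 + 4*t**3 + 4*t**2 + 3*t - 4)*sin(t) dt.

Use integration by parts with u = t**4 + 4*t**3 + 4*t**2 + 3*t - 4, dv = sin(t) dt, so v = -cos(t).
Apply parts 4 times (tabular method): alternate signs, differentiate u down to 0, integrate dv up.

-t**4*cos(t) + 4*t**3*sin(t) - 4*t**3*cos(t) + 12*t**2*sin(t) + 8*t**2*cos(t) - 16*t*sin(t) + 21*t*cos(t) - 21*sin(t) - 12*cos(t) + C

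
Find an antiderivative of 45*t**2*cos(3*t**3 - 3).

5*sin(3*t**3 - 3) + C

Let u = 3*t**3 - 3, so du = (9*t**2) dt.
Rewriting, the integral becomes 5·∫ cos(u) du = 5·sin(u).
Substituting back, u = 3*t**3 - 3.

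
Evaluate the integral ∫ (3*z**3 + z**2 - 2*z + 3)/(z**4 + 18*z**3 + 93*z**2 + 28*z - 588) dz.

log(z - 2)/24 + 597*log(z + 6)/8 - 215*log(z + 7)/3 + 107/(z + 7) + C

Factor the denominator: (z - 2)*(z + 6)*(z + 7)**2.
Partial-fraction decomposition: -215/(3*(z + 7)) - 107/(z + 7)**2 + 597/(8*(z + 6)) + 1/(24*(z - 2)).
Integrate each term; A/(z−a) gives A·log|z−a|; A/(z−a)² gives −A/(z−a).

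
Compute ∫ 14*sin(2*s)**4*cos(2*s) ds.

7*sin(2*s)**5/5 + C

Let u = sin(2*s), so du = (2*cos(2*s)) ds.
Rewriting, the integral becomes 7·∫ u^4 du = 7·u^5/5.
Substituting back, u = sin(2*s).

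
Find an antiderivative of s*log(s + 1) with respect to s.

s**2*log(s + 1)/2 - s**2/4 + s/2 - log(s + 1)/2 + C

Use integration by parts with u = log(s + 1), dv = s ds.
Then du = 1/(s + 1) ds and v = s**2/2.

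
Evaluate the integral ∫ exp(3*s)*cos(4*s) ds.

4*exp(3*s)*sin(4*s)/25 + 3*exp(3*s)*cos(4*s)/25 + C

Let I denote the integral. Integrate by parts with u = cos(4*s), dv = exp(3*s) ds, so v = exp(3*s)/3: I = exp(3*s)*cos(4*s)/3 + (4/3)·∫ exp(3*s)*sin(4*s) ds.
Apply parts again with u = sin(4*s), dv = exp(3*s) ds: ∫ exp(3*s)*sin(4*s) ds = exp(3*s)*sin(4*s)/3 − (4/3)·I. Substituting back brings back I: I = 4*exp(3*s)*sin(4*s)/9 + exp(3*s)*cos(4*s)/3 − (16/9)·I.
Solving for I: (1 + 16/9)·I equals the remaining terms, so I = (9/25)·(4*exp(3*s)*sin(4*s)/9 + exp(3*s)*cos(4*s)/3).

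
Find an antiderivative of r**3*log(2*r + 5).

r**4*log(2*r + 5)/4 - r**4/16 + 5*r**3/24 - 25*r**2/32 + 125*r/32 - 625*log(2*r + 5)/64 + C

Use integration by parts with u = log(2*r + 5), dv = r**3 dr.
Then du = 2/(2*r + 5) dr and v = r**4/4.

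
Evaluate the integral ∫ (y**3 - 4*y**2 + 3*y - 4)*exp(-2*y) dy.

(-4*y**3 + 10*y**2 - 2*y + 15)*exp(-2*y)/8 + C

Use integration by parts with u = y**3 - 4*y**2 + 3*y - 4, dv = exp(-2*y) dy, so v = -exp(-2*y)/2.
Apply parts 3 times (tabular method): alternate signs, differentiate u down to 0, integrate dv up.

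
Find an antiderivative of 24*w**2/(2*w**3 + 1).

4*log(2*w**3 + 1) + C

Let u = 2*w**3 + 1, so du = (6*w**2) dw.
Rewriting, the integral becomes 4·∫ 1/u du = 4·log(u).
Substituting back, u = 2*w**3 + 1.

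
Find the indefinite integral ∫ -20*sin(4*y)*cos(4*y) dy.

Let u = sin(4*y), so du = (4*cos(4*y)) dy.
Rewriting, the integral becomes -5·∫ u^1 du = -5·u^2/2.
Substituting back, u = sin(4*y).

-5*sin(4*y)**2/2 + C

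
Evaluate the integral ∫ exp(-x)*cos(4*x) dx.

Let I denote the integral. Integrate by parts with u = cos(4*x), dv = exp(-x) dx, so v = -exp(-x): I = -exp(-x)*cos(4*x) − 4·∫ exp(-x)*sin(4*x) dx.
Apply parts again with u = sin(4*x), dv = exp(-x) dx: ∫ exp(-x)*sin(4*x) dx = -exp(-x)*sin(4*x) + 4·I. Substituting back brings back I: I = 4*exp(-x)*sin(4*x) - exp(-x)*cos(4*x) − 16·I.
Solving for I: (1 + 16)·I equals the remaining terms, so I = (1/17)·(4*exp(-x)*sin(4*x) - exp(-x)*cos(4*x)).

4*exp(-x)*sin(4*x)/17 - exp(-x)*cos(4*x)/17 + C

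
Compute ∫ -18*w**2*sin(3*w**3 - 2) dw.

2*cos(3*w**3 - 2) + C

Let u = 3*w**3 - 2, so du = (9*w**2) dw.
Rewriting, the integral becomes -2·∫ sin(u) du = -2·-cos(u).
Substituting back, u = 3*w**3 - 2.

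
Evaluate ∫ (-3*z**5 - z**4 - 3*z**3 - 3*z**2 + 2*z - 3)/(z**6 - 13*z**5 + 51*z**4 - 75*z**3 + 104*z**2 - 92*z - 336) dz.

-53987*log(z - 7)/5088 + 3563*log(z - 4)/300 - 915*log(z - 3)/208 + 3*log(z + 1)/800 + 8907*log(z**2 + 4)/137800 - 269*atan(z/2)/17225 + C

Factor the denominator: (z - 7)*(z - 4)*(z - 3)*(z + 1)*(z**2 + 4).
Partial-fraction decomposition: (8907*z - 2152)/(68900*(z**2 + 4)) + 3/(800*(z + 1)) - 915/(208*(z - 3)) + 3563/(300*(z - 4)) - 53987/(5088*(z - 7)).
Integrate each term; A/(z−a) gives A·log|z−a|; the (Bz+D)/(z²+p²) term gives a log and an atan.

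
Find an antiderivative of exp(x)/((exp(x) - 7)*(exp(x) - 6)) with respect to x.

Let u = e^x, du = e^x dx.
The integral becomes ∫ du/((u-7)(u-6)); decompose into partial fractions.

log(exp(x) - 7) - log(exp(x) - 6) + C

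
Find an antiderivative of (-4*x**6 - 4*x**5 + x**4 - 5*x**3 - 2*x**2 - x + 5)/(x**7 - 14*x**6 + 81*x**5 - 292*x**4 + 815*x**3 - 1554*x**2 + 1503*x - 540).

Factor the denominator: (x - 5)*(x - 4)*(x - 3)*(x - 1)**2*(x**2 + 9).
Partial-fraction decomposition: (562*x + 957)/(765*(x**2 + 9)) + 413/(1440*(x - 1)) + 1/(24*(x - 1)**2) - 1979/(72*(x - 3)) + 823/(9*(x - 4)) - 37525/(544*(x - 5)).
Integrate each term; A/(x−a) gives A·log|x−a|; the (Bx+D)/(x²+p²) term gives a log and an atan.

-37525*log(x - 5)/544 + 823*log(x - 4)/9 - 1979*log(x - 3)/72 + 413*log(x - 1)/1440 + 281*log(x**2 + 9)/765 + 319*atan(x/3)/765 - 1/(24*x - 24) + C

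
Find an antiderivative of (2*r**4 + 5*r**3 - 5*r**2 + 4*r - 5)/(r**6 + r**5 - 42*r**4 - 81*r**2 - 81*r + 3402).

3511*log(r - 6)/15795 - 259*log(r - 3)/3240 - 35*log(r + 3)/3888 - 2809*log(r + 7)/30160 - 1889*log(r**2 + 9)/93960 + 3557*atan(r/3)/46980 + C

Factor the denominator: (r - 6)*(r - 3)*(r + 3)*(r + 7)*(r**2 + 9).
Partial-fraction decomposition: -(1889*r - 10671)/(46980*(r**2 + 9)) - 2809/(30160*(r + 7)) - 35/(3888*(r + 3)) - 259/(3240*(r - 3)) + 3511/(15795*(r - 6)).
Integrate each term; A/(r−a) gives A·log|r−a|; the (Br+D)/(r²+p²) term gives a log and an atan.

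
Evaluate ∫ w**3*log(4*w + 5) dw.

w**4*log(4*w + 5)/4 - w**4/16 + 5*w**3/48 - 25*w**2/128 + 125*w/256 - 625*log(4*w + 5)/1024 + C

Use integration by parts with u = log(4*w + 5), dv = w**3 dw.
Then du = 4/(4*w + 5) dw and v = w**4/4.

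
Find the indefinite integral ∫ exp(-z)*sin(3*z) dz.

Let I denote the integral. Integrate by parts with u = sin(3*z), dv = exp(-z) dz, so v = -exp(-z): I = -exp(-z)*sin(3*z) + 3·∫ exp(-z)*cos(3*z) dz.
Apply parts again with u = cos(3*z), dv = exp(-z) dz: ∫ exp(-z)*cos(3*z) dz = -exp(-z)*cos(3*z) − 3·I. Substituting back brings back I: I = -exp(-z)*sin(3*z) - 3*exp(-z)*cos(3*z) − 9·I.
Solving for I: (1 + 9)·I equals the remaining terms, so I = (1/10)·(-exp(-z)*sin(3*z) - 3*exp(-z)*cos(3*z)).

-exp(-z)*sin(3*z)/10 - 3*exp(-z)*cos(3*z)/10 + C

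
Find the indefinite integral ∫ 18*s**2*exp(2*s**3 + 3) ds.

Let u = 2*s**3 + 3, so du = (6*s**2) ds.
Rewriting, the integral becomes 3·∫ e^u du = 3·e^u.
Substituting back, u = 2*s**3 + 3.

3*exp(2*s**3 + 3) + C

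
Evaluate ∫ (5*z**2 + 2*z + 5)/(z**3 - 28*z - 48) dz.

Factor the denominator: (z - 6)*(z + 2)*(z + 4).
Partial-fraction decomposition: 77/(20*(z + 4)) - 21/(16*(z + 2)) + 197/(80*(z - 6)).
Integrate each term: A/(z−a) contributes A·log|z−a|.

197*log(z - 6)/80 - 21*log(z + 2)/16 + 77*log(z + 4)/20 + C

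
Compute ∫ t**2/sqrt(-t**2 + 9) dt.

Substitute t = 3·sin(θ), so dt = 3·cos(θ) dθ and the radical becomes sqrt(-t**2 + 9) = 3·cos(θ) by the Pythagorean identity.
Integrate the resulting trig expression in θ, then back-substitute θ = asin(t/3), sin(θ) = t/3, cos(θ) = sqrt(-t**2 + 9)/3 (absorbing any constant into C).

-t*sqrt(-t**2 + 9)/2 + 9*asin(t/3)/2 + C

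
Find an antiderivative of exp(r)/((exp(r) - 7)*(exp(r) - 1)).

Let u = e^r, du = e^r dr.
The integral becomes ∫ du/((u-7)(u-1)); decompose into partial fractions.

log(exp(r) - 7)/6 - log(exp(r) - 1)/6 + C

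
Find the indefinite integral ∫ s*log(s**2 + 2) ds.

s**2*log(s**2 + 2)/2 - s**2/2 + log(s**2 + 2) + C

Let u = s**2 + 2, so du = (2*s) ds.
The integral becomes (1/2)·∫ log(u) du; integrate by parts with u′=log(u), dv′=du.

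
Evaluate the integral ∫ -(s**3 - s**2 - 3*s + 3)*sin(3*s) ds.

s**3*cos(3*s)/3 - s**2*sin(3*s)/3 - s**2*cos(3*s)/3 + 2*s*sin(3*s)/9 - 11*s*cos(3*s)/9 + 11*sin(3*s)/27 + 29*cos(3*s)/27 + C

Use integration by parts with u = s**3 - s**2 - 3*s + 3, dv = -sin(3*s) ds, so v = cos(3*s)/3.
Apply parts 3 times (tabular method): alternate signs, differentiate u down to 0, integrate dv up.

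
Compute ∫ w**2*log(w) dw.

w**3*log(w)/3 - w**3/9 + C

Use integration by parts with u = log(w), dv = w**2 dw.
Then du = 1/w dw and v = w**3/3.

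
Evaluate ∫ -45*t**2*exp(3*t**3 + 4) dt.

Let u = 3*t**3 + 4, so du = (9*t**2) dt.
Rewriting, the integral becomes -5·∫ e^u du = -5·e^u.
Substituting back, u = 3*t**3 + 4.

-5*exp(3*t**3 + 4) + C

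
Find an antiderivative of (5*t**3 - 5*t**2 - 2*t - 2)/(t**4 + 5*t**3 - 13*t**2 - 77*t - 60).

Factor the denominator: (t - 4)*(t + 1)*(t + 3)*(t + 5).
Partial-fraction decomposition: 371/(36*(t + 5)) - 44/(7*(t + 3)) + 1/(4*(t + 1)) + 46/(63*(t - 4)).
Integrate each term: A/(t−a) contributes A·log|t−a|.

46*log(t - 4)/63 + log(t + 1)/4 - 44*log(t + 3)/7 + 371*log(t + 5)/36 + C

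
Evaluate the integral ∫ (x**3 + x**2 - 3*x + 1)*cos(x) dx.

Use integration by parts with u = x**3 + x**2 - 3*x + 1, dv = cos(x) dx, so v = sin(x).
Apply parts 3 times (tabular method): alternate signs, differentiate u down to 0, integrate dv up.

x**3*sin(x) + x**2*sin(x) + 3*x**2*cos(x) - 9*x*sin(x) + 2*x*cos(x) - sin(x) - 9*cos(x) + C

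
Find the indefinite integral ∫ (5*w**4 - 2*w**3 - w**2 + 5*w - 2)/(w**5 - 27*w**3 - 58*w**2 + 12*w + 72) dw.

151*log(w - 6)/72 - log(w - 1)/36 - 655*log(w + 2)/72 + 433*log(w + 3)/36 - 10/(3*w + 6) + C

Factor the denominator: (w - 6)*(w - 1)*(w + 2)**2*(w + 3).
Partial-fraction decomposition: 433/(36*(w + 3)) - 655/(72*(w + 2)) + 10/(3*(w + 2)**2) - 1/(36*(w - 1)) + 151/(72*(w - 6)).
Integrate each term; A/(w−a) gives A·log|w−a|; A/(w−a)² gives −A/(w−a).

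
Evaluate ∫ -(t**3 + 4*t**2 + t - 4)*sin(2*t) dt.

Use integration by parts with u = t**3 + 4*t**2 + t - 4, dv = -sin(2*t) dt, so v = cos(2*t)/2.
Apply parts 3 times (tabular method): alternate signs, differentiate u down to 0, integrate dv up.

t**3*cos(2*t)/2 - 3*t**2*sin(2*t)/4 + 2*t**2*cos(2*t) - 2*t*sin(2*t) - t*cos(2*t)/4 + sin(2*t)/8 - 3*cos(2*t) + C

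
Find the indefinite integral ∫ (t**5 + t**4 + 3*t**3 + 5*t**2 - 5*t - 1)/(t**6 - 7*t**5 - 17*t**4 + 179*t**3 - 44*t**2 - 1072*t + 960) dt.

Factor the denominator: (t - 5)*(t - 4)**2*(t - 1)*(t + 3)*(t + 4).
Partial-fraction decomposition: 287/(960*(t + 4)) - 23/(196*(t + 3)) - 1/(180*(t - 1)) - 390697/(28224*(t - 4)) - 1531/(168*(t - 4)**2) + 44/(3*(t - 5)).
Integrate each term; A/(t−a) gives A·log|t−a|; A/(t−a)² gives −A/(t−a).

44*log(t - 5)/3 - 390697*log(t - 4)/28224 - log(t - 1)/180 - 23*log(t + 3)/196 + 287*log(t + 4)/960 + 1531/(168*t - 672) + C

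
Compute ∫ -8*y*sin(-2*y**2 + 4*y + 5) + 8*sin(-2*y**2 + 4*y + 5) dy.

Let u = 2*y**2 - 4*y - 5, so du = (4*y - 4) dy.
Rewriting, the integral becomes 2·∫ sin(u) du = 2·-cos(u).
Substituting back, u = 2*y**2 - 4*y - 5.

-2*cos(-2*y**2 + 4*y + 5) + C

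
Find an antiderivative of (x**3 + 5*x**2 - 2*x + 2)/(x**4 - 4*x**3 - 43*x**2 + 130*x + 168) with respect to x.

24*log(x - 7)/13 - 23*log(x - 4)/25 + log(x + 1)/25 + 11*log(x + 6)/325 + C

Factor the denominator: (x - 7)*(x - 4)*(x + 1)*(x + 6).
Partial-fraction decomposition: 11/(325*(x + 6)) + 1/(25*(x + 1)) - 23/(25*(x - 4)) + 24/(13*(x - 7)).
Integrate each term: A/(x−a) contributes A·log|x−a|.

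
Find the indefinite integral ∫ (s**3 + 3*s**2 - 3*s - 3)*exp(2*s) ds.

Use integration by parts with u = s**3 + 3*s**2 - 3*s - 3, dv = exp(2*s) ds, so v = exp(2*s)/2.
Apply parts 3 times (tabular method): alternate signs, differentiate u down to 0, integrate dv up.

(4*s**3 + 6*s**2 - 18*s - 3)*exp(2*s)/8 + C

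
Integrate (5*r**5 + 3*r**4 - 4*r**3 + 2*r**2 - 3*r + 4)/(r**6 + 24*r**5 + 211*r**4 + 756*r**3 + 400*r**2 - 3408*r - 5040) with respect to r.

Factor the denominator: (r - 2)*(r + 2)*(r + 5)*(r + 6)**2*(r + 7).
Partial-fraction decomposition: 75337/(90*(r + 7)) - 66345/(128*(r + 6)) + 17017/(16*(r + 6)**2) - 1883/(6*(r + 5)) + 31/(480*(r + 2)) + 13/(1152*(r - 2)).
Integrate each term; A/(r−a) gives A·log|r−a|; A/(r−a)² gives −A/(r−a).

13*log(r - 2)/1152 + 31*log(r + 2)/480 - 1883*log(r + 5)/6 - 66345*log(r + 6)/128 + 75337*log(r + 7)/90 - 17017/(16*r + 96) + C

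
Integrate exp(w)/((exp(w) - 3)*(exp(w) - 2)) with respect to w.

Let u = e^w, du = e^w dw.
The integral becomes ∫ du/((u-3)(u-2)); decompose into partial fractions.

log(exp(w) - 3) - log(exp(w) - 2) + C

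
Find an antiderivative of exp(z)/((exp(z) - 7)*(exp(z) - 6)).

Let u = e^z, du = e^z dz.
The integral becomes ∫ du/((u-7)(u-6)); decompose into partial fractions.

log(exp(z) - 7) - log(exp(z) - 6) + C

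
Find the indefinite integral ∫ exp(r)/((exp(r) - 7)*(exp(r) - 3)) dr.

log(exp(r) - 7)/4 - log(exp(r) - 3)/4 + C

Let u = e^r, du = e^r dr.
The integral becomes ∫ du/((u-3)(u-7)); decompose into partial fractions.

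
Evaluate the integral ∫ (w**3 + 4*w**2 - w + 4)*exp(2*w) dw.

(4*w**3 + 10*w**2 - 14*w + 23)*exp(2*w)/8 + C

Use integration by parts with u = w**3 + 4*w**2 - w + 4, dv = exp(2*w) dw, so v = exp(2*w)/2.
Apply parts 3 times (tabular method): alternate signs, differentiate u down to 0, integrate dv up.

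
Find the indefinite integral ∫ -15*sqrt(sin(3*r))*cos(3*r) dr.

Let u = sin(3*r), so du = (3*cos(3*r)) dr.
Rewriting, the integral becomes -5·∫ √u du = -5·(2/3)u^(3/2).
Substituting back, u = sin(3*r).

-10*sin(3*r)**(3/2)/3 + C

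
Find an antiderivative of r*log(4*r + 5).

r**2*log(4*r + 5)/2 - r**2/4 + 5*r/8 - 25*log(4*r + 5)/32 + C

Use integration by parts with u = log(4*r + 5), dv = r dr.
Then du = 4/(4*r + 5) dr and v = r**2/2.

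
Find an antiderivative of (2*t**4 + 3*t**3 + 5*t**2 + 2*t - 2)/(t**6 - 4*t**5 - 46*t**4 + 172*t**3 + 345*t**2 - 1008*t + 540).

343*log(t - 6)/270 - 879*log(t - 5)/704 + 207*log(t - 1)/3920 + 59*log(t + 3)/1728 - 1055*log(t + 6)/9702 - 1/(56*t - 56) + C

Factor the denominator: (t - 6)*(t - 5)*(t - 1)**2*(t + 3)*(t + 6).
Partial-fraction decomposition: -1055/(9702*(t + 6)) + 59/(1728*(t + 3)) + 207/(3920*(t - 1)) + 1/(56*(t - 1)**2) - 879/(704*(t - 5)) + 343/(270*(t - 6)).
Integrate each term; A/(t−a) gives A·log|t−a|; A/(t−a)² gives −A/(t−a).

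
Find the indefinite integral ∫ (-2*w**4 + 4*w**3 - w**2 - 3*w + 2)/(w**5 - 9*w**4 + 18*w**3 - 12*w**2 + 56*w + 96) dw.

-89*log(w - 6)/28 + 141*log(w - 4)/100 - 2*log(w + 1)/175 - 11*log(w**2 + 4)/100 - 29*atan(w/2)/100 + C

Factor the denominator: (w - 6)*(w - 4)*(w + 1)*(w**2 + 4).
Partial-fraction decomposition: -(11*w + 29)/(50*(w**2 + 4)) - 2/(175*(w + 1)) + 141/(100*(w - 4)) - 89/(28*(w - 6)).
Integrate each term; A/(w−a) gives A·log|w−a|; the (Bw+D)/(w²+p²) term gives a log and an atan.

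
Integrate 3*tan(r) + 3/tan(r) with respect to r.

Let u = tan(r), so du = (tan(r)**2 + 1) dr.
Rewriting, the integral becomes 3·∫ 1/u du = 3·log(u).
Substituting back, u = tan(r).

3*log(tan(r)) + C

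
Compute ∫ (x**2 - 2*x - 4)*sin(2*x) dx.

Use integration by parts with u = x**2 - 2*x - 4, dv = sin(2*x) dx, so v = -cos(2*x)/2.
Apply parts 2 times (tabular method): alternate signs, differentiate u down to 0, integrate dv up.

-x**2*cos(2*x)/2 + x*sin(2*x)/2 + x*cos(2*x) - sin(2*x)/2 + 9*cos(2*x)/4 + C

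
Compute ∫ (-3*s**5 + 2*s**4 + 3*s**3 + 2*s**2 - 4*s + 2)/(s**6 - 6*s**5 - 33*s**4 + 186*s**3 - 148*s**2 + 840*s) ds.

log(s)/420 - 22259*log(s - 7)/4823 + 3859*log(s - 5)/1595 - 2537*log(s + 6)/3432 - 829*log(s**2 + 4)/24592 - 1391*atan(s/2)/12296 + C

Factor the denominator: s*(s - 7)*(s - 5)*(s + 6)*(s**2 + 4).
Partial-fraction decomposition: -(829*s + 2782)/(12296*(s**2 + 4)) - 2537/(3432*(s + 6)) + 3859/(1595*(s - 5)) - 22259/(4823*(s - 7)) + 1/(420*s).
Integrate each term; A/(s−a) gives A·log|s−a|; the (Bs+D)/(s²+p²) term gives a log and an atan.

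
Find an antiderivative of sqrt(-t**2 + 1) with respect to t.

Substitute t = sin(θ), so dt = cos(θ) dθ and the radical becomes sqrt(-t**2 + 1) = cos(θ) by the Pythagorean identity.
Integrate the resulting trig expression in θ, then back-substitute θ = asin(t), sin(θ) = t, cos(θ) = sqrt(-t**2 + 1) (absorbing any constant into C).

t*sqrt(-t**2 + 1)/2 + asin(t)/2 + C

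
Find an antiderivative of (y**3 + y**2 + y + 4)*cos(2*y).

y**3*sin(2*y)/2 + y**2*sin(2*y)/2 + 3*y**2*cos(2*y)/4 - y*sin(2*y)/4 + y*cos(2*y)/2 + 7*sin(2*y)/4 - cos(2*y)/8 + C

Use integration by parts with u = y**3 + y**2 + y + 4, dv = cos(2*y) dy, so v = sin(2*y)/2.
Apply parts 3 times (tabular method): alternate signs, differentiate u down to 0, integrate dv up.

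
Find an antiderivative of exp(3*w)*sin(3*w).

exp(3*w)*sin(3*w)/6 - exp(3*w)*cos(3*w)/6 + C

Let I denote the integral. Integrate by parts with u = sin(3*w), dv = exp(3*w) dw, so v = exp(3*w)/3: I = exp(3*w)*sin(3*w)/3 − ∫ exp(3*w)*cos(3*w) dw.
Apply parts again with u = cos(3*w), dv = exp(3*w) dw: ∫ exp(3*w)*cos(3*w) dw = exp(3*w)*cos(3*w)/3 + I. Substituting back brings back I: I = exp(3*w)*sin(3*w)/3 - exp(3*w)*cos(3*w)/3 − I.
Solving for I: (1 + 1)·I equals the remaining terms, so I = (1/2)·(exp(3*w)*sin(3*w)/3 - exp(3*w)*cos(3*w)/3).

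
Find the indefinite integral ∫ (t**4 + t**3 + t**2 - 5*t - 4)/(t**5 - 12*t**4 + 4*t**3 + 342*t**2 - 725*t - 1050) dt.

459*log(t - 7)/32 - 1514*log(t - 6)/77 + 373*log(t - 5)/60 - log(t + 1)/672 + 91*log(t + 5)/880 + C

Factor the denominator: (t - 7)*(t - 6)*(t - 5)*(t + 1)*(t + 5).
Partial-fraction decomposition: 91/(880*(t + 5)) - 1/(672*(t + 1)) + 373/(60*(t - 5)) - 1514/(77*(t - 6)) + 459/(32*(t - 7)).
Integrate each term: A/(t−a) contributes A·log|t−a|.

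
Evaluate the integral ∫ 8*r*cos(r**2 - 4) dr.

Let u = r**2 - 4, so du = (2*r) dr.
Rewriting, the integral becomes 4·∫ cos(u) du = 4·sin(u).
Substituting back, u = r**2 - 4.

4*sin(r**2 - 4) + C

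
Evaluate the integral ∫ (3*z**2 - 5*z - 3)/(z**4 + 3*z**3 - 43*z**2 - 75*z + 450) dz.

Factor the denominator: (z - 5)*(z - 3)*(z + 5)*(z + 6).
Partial-fraction decomposition: -15/(11*(z + 6)) + 97/(80*(z + 5)) - 1/(16*(z - 3)) + 47/(220*(z - 5)).
Integrate each term: A/(z−a) contributes A·log|z−a|.

47*log(z - 5)/220 - log(z - 3)/16 + 97*log(z + 5)/80 - 15*log(z + 6)/11 + C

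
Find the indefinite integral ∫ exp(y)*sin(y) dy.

Let I denote the integral. Integrate by parts with u = sin(y), dv = exp(y) dy, so v = exp(y): I = exp(y)*sin(y) − ∫ exp(y)*cos(y) dy.
Apply parts again with u = cos(y), dv = exp(y) dy: ∫ exp(y)*cos(y) dy = exp(y)*cos(y) + I. Substituting back brings back I: I = exp(y)*sin(y) - exp(y)*cos(y) − I.
Solving for I: (1 + 1)·I equals the remaining terms, so I = (1/2)·(exp(y)*sin(y) - exp(y)*cos(y)).

exp(y)*sin(y)/2 - exp(y)*cos(y)/2 + C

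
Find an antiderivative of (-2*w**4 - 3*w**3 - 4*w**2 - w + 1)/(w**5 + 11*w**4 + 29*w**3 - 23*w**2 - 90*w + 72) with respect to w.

-2893*log(w - 1)/19600 - 113*log(w + 3)/48 + 379*log(w + 4)/50 - 2081*log(w + 6)/294 + 9/(140*w - 140) + C

Factor the denominator: (w - 1)**2*(w + 3)*(w + 4)*(w + 6).
Partial-fraction decomposition: -2081/(294*(w + 6)) + 379/(50*(w + 4)) - 113/(48*(w + 3)) - 2893/(19600*(w - 1)) - 9/(140*(w - 1)**2).
Integrate each term; A/(w−a) gives A·log|w−a|; A/(w−a)² gives −A/(w−a).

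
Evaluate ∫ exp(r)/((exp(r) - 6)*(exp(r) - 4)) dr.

log(exp(r) - 6)/2 - log(exp(r) - 4)/2 + C

Let u = e^r, du = e^r dr.
The integral becomes ∫ du/((u-4)(u-6)); decompose into partial fractions.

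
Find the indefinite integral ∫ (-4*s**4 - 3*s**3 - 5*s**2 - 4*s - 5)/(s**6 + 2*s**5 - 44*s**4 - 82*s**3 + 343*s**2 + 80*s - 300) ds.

-863*log(s - 6)/2420 + 121*log(s - 2)/588 - 7*log(s - 1)/120 + log(s + 1)/96 + 113123*log(s + 5)/569184 + 745/(616*s + 3080) + C

Factor the denominator: (s - 6)*(s - 2)*(s - 1)*(s + 1)*(s + 5)**2.
Partial-fraction decomposition: 113123/(569184*(s + 5)) - 745/(616*(s + 5)**2) + 1/(96*(s + 1)) - 7/(120*(s - 1)) + 121/(588*(s - 2)) - 863/(2420*(s - 6)).
Integrate each term; A/(s−a) gives A·log|s−a|; A/(s−a)² gives −A/(s−a).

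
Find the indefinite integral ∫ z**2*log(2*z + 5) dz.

Use integration by parts with u = log(2*z + 5), dv = z**2 dz.
Then du = 2/(2*z + 5) dz and v = z**3/3.

z**3*log(2*z + 5)/3 - z**3/9 + 5*z**2/12 - 25*z/12 + 125*log(2*z + 5)/24 + C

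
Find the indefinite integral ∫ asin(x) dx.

Use integration by parts with u = arcsin(x), dv = dx.
Then du = 1/sqrt(-x**2 + 1) dx.

x*asin(x) + sqrt(-x**2 + 1) + C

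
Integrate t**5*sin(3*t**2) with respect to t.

Let u = t², du = 2t dt; rewrite as (1/2)∫ u^2·sin(3u) du.
Now integrate by parts 2 times.

-t**4*cos(3*t**2)/6 + t**2*sin(3*t**2)/9 + cos(3*t**2)/27 + C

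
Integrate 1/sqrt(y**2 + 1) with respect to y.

Substitute y = tan(θ), so dy = sec(θ)^2 dθ and the radical becomes sqrt(y**2 + 1) = sec(θ) by the Pythagorean identity.
Integrate the resulting trig expression in θ, then back-substitute tan(θ) = y, sec(θ) = sqrt(y**2 + 1) (absorbing any constant into C).

log(y + sqrt(y**2 + 1)) + C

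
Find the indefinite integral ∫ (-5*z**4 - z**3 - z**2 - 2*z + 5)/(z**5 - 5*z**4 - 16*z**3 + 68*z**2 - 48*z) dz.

-5*log(z)/48 - 6739*log(z - 6)/1200 + 91*log(z - 2)/48 - 4*log(z - 1)/25 - 1219*log(z + 4)/1200 + C

Factor the denominator: z*(z - 6)*(z - 2)*(z - 1)*(z + 4).
Partial-fraction decomposition: -1219/(1200*(z + 4)) - 4/(25*(z - 1)) + 91/(48*(z - 2)) - 6739/(1200*(z - 6)) - 5/(48*z).
Integrate each term: A/(z−a) contributes A·log|z−a|.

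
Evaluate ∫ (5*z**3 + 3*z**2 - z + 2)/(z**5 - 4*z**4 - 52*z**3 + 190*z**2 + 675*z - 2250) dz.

1184*log(z - 6)/363 - 697*log(z - 5)/200 + 161*log(z - 3)/384 - 75883*log(z + 5)/387200 - 543/(880*z + 4400) + C

Factor the denominator: (z - 6)*(z - 5)*(z - 3)*(z + 5)**2.
Partial-fraction decomposition: -75883/(387200*(z + 5)) + 543/(880*(z + 5)**2) + 161/(384*(z - 3)) - 697/(200*(z - 5)) + 1184/(363*(z - 6)).
Integrate each term; A/(z−a) gives A·log|z−a|; A/(z−a)² gives −A/(z−a).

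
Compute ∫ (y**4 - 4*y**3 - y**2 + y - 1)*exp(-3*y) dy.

Use integration by parts with u = y**4 - 4*y**3 - y**2 + y - 1, dv = exp(-3*y) dy, so v = -exp(-3*y)/3.
Apply parts 4 times (tabular method): alternate signs, differentiate u down to 0, integrate dv up.

(-27*y**4 + 72*y**3 + 99*y**2 + 39*y + 40)*exp(-3*y)/81 + C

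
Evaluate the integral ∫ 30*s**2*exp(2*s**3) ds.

5*exp(2*s**3) + C

Let u = 2*s**3, so du = (6*s**2) ds.
Rewriting, the integral becomes 5·∫ e^u du = 5·e^u.
Substituting back, u = 2*s**3.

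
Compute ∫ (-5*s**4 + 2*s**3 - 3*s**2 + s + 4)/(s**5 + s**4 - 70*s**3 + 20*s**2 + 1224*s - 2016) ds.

Factor the denominator: (s - 6)*(s - 4)*(s - 2)*(s + 6)*(s + 7).
Partial-fraction decomposition: -12841/(1287*(s + 7)) + 3511/(480*(s + 6)) - 35/(288*(s - 2)) + 149/(55*(s - 4)) - 3073/(624*(s - 6)).
Integrate each term: A/(s−a) contributes A·log|s−a|.

-3073*log(s - 6)/624 + 149*log(s - 4)/55 - 35*log(s - 2)/288 + 3511*log(s + 6)/480 - 12841*log(s + 7)/1287 + C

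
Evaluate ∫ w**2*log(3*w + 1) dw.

w**3*log(3*w + 1)/3 - w**3/9 + w**2/18 - w/27 + log(3*w + 1)/81 + C

Use integration by parts with u = log(3*w + 1), dv = w**2 dw.
Then du = 3/(3*w + 1) dw and v = w**3/3.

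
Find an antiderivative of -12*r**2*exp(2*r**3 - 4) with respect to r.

Let u = 2*r**3 - 4, so du = (6*r**2) dr.
Rewriting, the integral becomes -2·∫ e^u du = -2·e^u.
Substituting back, u = 2*r**3 - 4.

-2*exp(2*r**3 - 4) + C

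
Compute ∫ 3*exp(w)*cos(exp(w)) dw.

Let u = exp(w), so du = (exp(w)) dw.
Rewriting, the integral becomes 3·∫ cos(u) du = 3·sin(u).
Substituting back, u = exp(w).

3*sin(exp(w)) + C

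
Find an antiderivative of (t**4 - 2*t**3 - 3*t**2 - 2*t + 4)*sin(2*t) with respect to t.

Use integration by parts with u = t**4 - 2*t**3 - 3*t**2 - 2*t + 4, dv = sin(2*t) dt, so v = -cos(2*t)/2.
Apply parts 4 times (tabular method): alternate signs, differentiate u down to 0, integrate dv up.

-t**4*cos(2*t)/2 + t**3*sin(2*t) + t**3*cos(2*t) - 3*t**2*sin(2*t)/2 + 3*t**2*cos(2*t) - 3*t*sin(2*t) - t*cos(2*t)/2 + sin(2*t)/4 - 7*cos(2*t)/2 + C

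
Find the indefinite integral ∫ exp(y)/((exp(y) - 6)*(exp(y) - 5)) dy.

Let u = e^y, du = e^y dy.
The integral becomes ∫ du/((u-5)(u-6)); decompose into partial fractions.

log(exp(y) - 6) - log(exp(y) - 5) + C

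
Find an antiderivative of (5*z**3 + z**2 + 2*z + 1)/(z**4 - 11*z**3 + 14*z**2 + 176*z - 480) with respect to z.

Factor the denominator: (z - 6)*(z - 5)*(z - 4)*(z + 4).
Partial-fraction decomposition: 311/(720*(z + 4)) + 345/(16*(z - 4)) - 661/(9*(z - 5)) + 1129/(20*(z - 6)).
Integrate each term: A/(z−a) contributes A·log|z−a|.

1129*log(z - 6)/20 - 661*log(z - 5)/9 + 345*log(z - 4)/16 + 311*log(z + 4)/720 + C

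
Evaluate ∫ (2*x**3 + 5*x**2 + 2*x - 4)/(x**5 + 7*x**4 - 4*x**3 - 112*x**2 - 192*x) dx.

log(x)/48 + 53*log(x - 4)/448 - 19*log(x + 3)/21 + 49*log(x + 4)/64 - 15/(8*x + 32) + C

Factor the denominator: x*(x - 4)*(x + 3)*(x + 4)**2.
Partial-fraction decomposition: 49/(64*(x + 4)) + 15/(8*(x + 4)**2) - 19/(21*(x + 3)) + 53/(448*(x - 4)) + 1/(48*x).
Integrate each term; A/(x−a) gives A·log|x−a|; A/(x−a)² gives −A/(x−a).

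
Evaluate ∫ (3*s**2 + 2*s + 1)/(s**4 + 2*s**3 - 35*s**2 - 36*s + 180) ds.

43*log(s - 5)/132 - 17*log(s - 2)/120 + 11*log(s + 3)/60 - 97*log(s + 6)/264 + C

Factor the denominator: (s - 5)*(s - 2)*(s + 3)*(s + 6).
Partial-fraction decomposition: -97/(264*(s + 6)) + 11/(60*(s + 3)) - 17/(120*(s - 2)) + 43/(132*(s - 5)).
Integrate each term: A/(s−a) contributes A·log|s−a|.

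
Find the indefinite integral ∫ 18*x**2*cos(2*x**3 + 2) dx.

Let u = 2*x**3 + 2, so du = (6*x**2) dx.
Rewriting, the integral becomes 3·∫ cos(u) du = 3·sin(u).
Substituting back, u = 2*x**3 + 2.

3*sin(2*x**3 + 2) + C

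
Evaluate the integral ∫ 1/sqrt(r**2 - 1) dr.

Substitute r = sec(θ), so dr = sec(θ)*tan(θ) dθ and the radical becomes sqrt(r**2 - 1) = tan(θ) by the Pythagorean identity.
Integrate the resulting trig expression in θ, then back-substitute sec(θ) = r, tan(θ) = sqrt(r**2 - 1) (absorbing any constant into C).

log(r + sqrt(r**2 - 1)) + C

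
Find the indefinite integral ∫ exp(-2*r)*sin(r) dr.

-2*exp(-2*r)*sin(r)/5 - exp(-2*r)*cos(r)/5 + C

Let I denote the integral. Integrate by parts with u = sin(r), dv = exp(-2*r) dr, so v = -exp(-2*r)/2: I = -exp(-2*r)*sin(r)/2 + (1/2)·∫ exp(-2*r)*cos(r) dr.
Apply parts again with u = cos(r), dv = exp(-2*r) dr: ∫ exp(-2*r)*cos(r) dr = -exp(-2*r)*cos(r)/2 − (1/2)·I. Substituting back brings back I: I = -exp(-2*r)*sin(r)/2 - exp(-2*r)*cos(r)/4 − (1/4)·I.
Solving for I: (1 + 1/4)·I equals the remaining terms, so I = (4/5)·(-exp(-2*r)*sin(r)/2 - exp(-2*r)*cos(r)/4).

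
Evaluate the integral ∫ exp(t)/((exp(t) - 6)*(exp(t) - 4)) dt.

log(exp(t) - 6)/2 - log(exp(t) - 4)/2 + C

Let u = e^t, du = e^t dt.
The integral becomes ∫ du/((u-6)(u-4)); decompose into partial fractions.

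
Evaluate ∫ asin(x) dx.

Use integration by parts with u = arcsin(x), dv = dx.
Then du = 1/sqrt(-x**2 + 1) dx.

x*asin(x) + sqrt(-x**2 + 1) + C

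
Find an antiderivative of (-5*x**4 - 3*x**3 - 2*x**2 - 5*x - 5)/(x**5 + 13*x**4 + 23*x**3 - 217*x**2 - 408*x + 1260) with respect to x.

-131*log(x - 3)/180 + 127*log(x - 2)/504 - 695*log(x + 5)/28 + 5879*log(x + 6)/72 - 2761*log(x + 7)/45 + C

Factor the denominator: (x - 3)*(x - 2)*(x + 5)*(x + 6)*(x + 7).
Partial-fraction decomposition: -2761/(45*(x + 7)) + 5879/(72*(x + 6)) - 695/(28*(x + 5)) + 127/(504*(x - 2)) - 131/(180*(x - 3)).
Integrate each term: A/(x−a) contributes A·log|x−a|.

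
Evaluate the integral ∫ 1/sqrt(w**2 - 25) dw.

log(w + sqrt(w**2 - 25)) + C

Substitute w = 5·sec(θ), so dw = 5·sec(θ)*tan(θ) dθ and the radical becomes sqrt(w**2 - 25) = 5·tan(θ) by the Pythagorean identity.
Integrate the resulting trig expression in θ, then back-substitute sec(θ) = w/5, tan(θ) = sqrt(w**2 - 25)/5 (absorbing any constant into C).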